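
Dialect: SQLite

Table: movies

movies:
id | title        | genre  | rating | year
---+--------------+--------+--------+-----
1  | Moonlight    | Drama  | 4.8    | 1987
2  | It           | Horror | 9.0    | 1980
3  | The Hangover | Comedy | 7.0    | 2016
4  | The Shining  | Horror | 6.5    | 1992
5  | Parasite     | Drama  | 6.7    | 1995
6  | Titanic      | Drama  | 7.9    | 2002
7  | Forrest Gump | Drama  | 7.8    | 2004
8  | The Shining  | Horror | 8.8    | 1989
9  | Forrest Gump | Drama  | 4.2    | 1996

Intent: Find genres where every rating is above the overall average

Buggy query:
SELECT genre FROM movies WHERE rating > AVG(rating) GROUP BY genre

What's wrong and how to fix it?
Bug: WHERE evaluates per row before aggregation, so AVG() is unavailable

Fix: Compute the overall average in a scalar subquery and compare each group's MIN against it in HAVING

Corrected query:
SELECT genre FROM movies GROUP BY genre HAVING MIN(rating) > (SELECT AVG(rating) FROM movies)

Result:
genre 
------
Comedy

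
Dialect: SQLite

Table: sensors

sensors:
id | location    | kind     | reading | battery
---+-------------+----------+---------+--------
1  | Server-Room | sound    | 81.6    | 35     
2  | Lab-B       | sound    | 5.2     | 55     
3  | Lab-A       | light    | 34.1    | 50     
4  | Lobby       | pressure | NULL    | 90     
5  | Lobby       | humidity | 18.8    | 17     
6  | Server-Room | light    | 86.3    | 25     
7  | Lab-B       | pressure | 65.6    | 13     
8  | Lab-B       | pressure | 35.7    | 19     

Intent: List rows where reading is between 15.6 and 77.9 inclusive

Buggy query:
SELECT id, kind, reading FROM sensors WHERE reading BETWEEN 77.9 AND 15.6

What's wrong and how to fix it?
Bug: BETWEEN expects the lower bound first; with 77.9 AND 15.6 the range is empty

Fix: Swap the bounds so the smaller value comes first

Corrected query:
SELECT id, kind, reading FROM sensors WHERE reading BETWEEN 15.6 AND 77.9

Result:
id | kind     | reading
---+----------+--------
3  | light    | 34.1   
5  | humidity | 18.8   
7  | pressure | 65.6   
8  | pressure | 35.7   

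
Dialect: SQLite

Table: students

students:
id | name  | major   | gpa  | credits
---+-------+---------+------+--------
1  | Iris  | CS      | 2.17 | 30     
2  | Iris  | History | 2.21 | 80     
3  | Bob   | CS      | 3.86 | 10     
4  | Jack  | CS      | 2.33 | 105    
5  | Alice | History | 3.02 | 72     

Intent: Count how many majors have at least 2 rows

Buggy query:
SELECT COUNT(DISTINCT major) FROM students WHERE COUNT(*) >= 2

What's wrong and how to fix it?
Bug: WHERE filters individual rows, not groups, so a group-level COUNT is invalid there

Fix: Use a subquery that GROUPs and filters with HAVING, then count its rows

Corrected query:
SELECT COUNT(*) FROM (SELECT major FROM students GROUP BY major HAVING COUNT(*) >= 2)

Result:
COUNT(*)
--------
2       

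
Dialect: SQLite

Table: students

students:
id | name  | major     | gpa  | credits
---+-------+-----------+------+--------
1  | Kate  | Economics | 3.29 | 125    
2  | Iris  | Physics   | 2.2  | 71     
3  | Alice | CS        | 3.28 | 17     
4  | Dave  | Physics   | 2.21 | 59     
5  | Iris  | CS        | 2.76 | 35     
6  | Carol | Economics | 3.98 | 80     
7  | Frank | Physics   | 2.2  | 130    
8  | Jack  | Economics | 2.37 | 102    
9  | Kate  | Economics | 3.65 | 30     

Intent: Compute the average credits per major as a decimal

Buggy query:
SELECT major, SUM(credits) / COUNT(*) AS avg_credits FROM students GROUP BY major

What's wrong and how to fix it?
Bug: SUM(credits) and COUNT(*) are both integers; the division truncates the fractional part

Fix: Multiply by 1.0 (or CAST to REAL) to force floating-point division

Corrected query:
SELECT major, SUM(credits) * 1.0 / COUNT(*) AS avg_credits FROM students GROUP BY major

Result:
major     | avg_credits
----------+------------
CS        | 26         
Economics | 84.25      
Physics   | 86.666667  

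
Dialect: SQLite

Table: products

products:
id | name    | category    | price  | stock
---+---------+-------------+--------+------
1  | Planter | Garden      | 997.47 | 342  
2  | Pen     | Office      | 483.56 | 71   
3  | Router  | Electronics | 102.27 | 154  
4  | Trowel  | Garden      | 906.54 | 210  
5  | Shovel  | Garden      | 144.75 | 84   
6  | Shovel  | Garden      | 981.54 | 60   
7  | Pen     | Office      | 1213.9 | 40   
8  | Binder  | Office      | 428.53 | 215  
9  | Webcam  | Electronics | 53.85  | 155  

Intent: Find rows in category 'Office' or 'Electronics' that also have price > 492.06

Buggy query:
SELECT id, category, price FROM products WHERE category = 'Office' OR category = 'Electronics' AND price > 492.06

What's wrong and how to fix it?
Bug: Without parentheses, AND is evaluated before OR, so the price filter only applies to the 'Electronics' branch

Fix: Group the OR with parentheses (or use IN), then AND the threshold

Corrected query:
SELECT id, category, price FROM products WHERE (category = 'Office' OR category = 'Electronics') AND price > 492.06

Result:
id | category | price 
---+----------+-------
7  | Office   | 1213.9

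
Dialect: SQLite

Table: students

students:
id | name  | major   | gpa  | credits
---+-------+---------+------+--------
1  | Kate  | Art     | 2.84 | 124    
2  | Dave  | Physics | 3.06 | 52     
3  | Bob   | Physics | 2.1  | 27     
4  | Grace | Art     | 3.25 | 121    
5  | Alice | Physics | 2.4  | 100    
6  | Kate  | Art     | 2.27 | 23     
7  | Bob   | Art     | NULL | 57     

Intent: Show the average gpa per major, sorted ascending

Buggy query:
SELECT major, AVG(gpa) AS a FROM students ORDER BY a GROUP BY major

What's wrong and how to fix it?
Bug: GROUP BY must precede ORDER BY

Fix: Move ORDER BY to the end, after GROUP BY

Corrected query:
SELECT major, AVG(gpa) AS a FROM students GROUP BY major ORDER BY a

Result:
major   | a       
--------+---------
Physics | 2.52    
Art     | 2.786667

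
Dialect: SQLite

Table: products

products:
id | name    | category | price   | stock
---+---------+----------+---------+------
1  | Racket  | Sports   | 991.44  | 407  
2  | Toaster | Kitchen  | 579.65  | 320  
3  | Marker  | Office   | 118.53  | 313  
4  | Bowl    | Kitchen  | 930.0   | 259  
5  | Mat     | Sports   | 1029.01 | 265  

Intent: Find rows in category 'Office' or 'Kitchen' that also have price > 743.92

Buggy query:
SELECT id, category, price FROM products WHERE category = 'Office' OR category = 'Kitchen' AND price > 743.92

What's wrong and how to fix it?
Bug: AND binds tighter than OR, so this parses as category = 'Office' OR (category = 'Kitchen' AND price > 743.92)

Fix: Group the OR with parentheses (or use IN), then AND the threshold

Corrected query:
SELECT id, category, price FROM products WHERE (category = 'Office' OR category = 'Kitchen') AND price > 743.92

Result:
id | category | price
---+----------+------
4  | Kitchen  | 930  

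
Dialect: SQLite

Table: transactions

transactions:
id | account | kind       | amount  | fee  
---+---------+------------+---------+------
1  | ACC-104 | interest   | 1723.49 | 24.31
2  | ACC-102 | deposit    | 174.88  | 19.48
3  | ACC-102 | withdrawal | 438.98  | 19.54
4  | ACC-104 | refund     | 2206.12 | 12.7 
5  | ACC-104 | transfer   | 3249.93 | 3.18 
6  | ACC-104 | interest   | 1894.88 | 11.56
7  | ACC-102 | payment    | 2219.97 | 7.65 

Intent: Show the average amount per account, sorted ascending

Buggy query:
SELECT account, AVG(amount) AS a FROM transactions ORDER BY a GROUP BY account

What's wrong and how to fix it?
Bug: GROUP BY must precede ORDER BY

Fix: Reorder: SELECT … FROM … GROUP BY … ORDER BY …

Corrected query:
SELECT account, AVG(amount) AS a FROM transactions GROUP BY account ORDER BY a

Result:
account | a       
--------+---------
ACC-102 | 944.61  
ACC-104 | 2268.605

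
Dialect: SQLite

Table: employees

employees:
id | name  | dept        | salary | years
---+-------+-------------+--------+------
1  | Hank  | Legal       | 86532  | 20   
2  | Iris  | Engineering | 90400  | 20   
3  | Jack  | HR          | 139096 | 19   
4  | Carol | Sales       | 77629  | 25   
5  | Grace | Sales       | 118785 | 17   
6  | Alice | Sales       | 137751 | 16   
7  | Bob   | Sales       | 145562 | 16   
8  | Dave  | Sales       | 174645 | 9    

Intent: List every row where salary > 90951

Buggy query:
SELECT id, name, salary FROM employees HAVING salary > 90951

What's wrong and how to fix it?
Bug: HAVING filters the output of aggregation, but this query has no GROUP BY and no aggregate functions, so SQLite rejects it (HAVING clause on a non-aggregate query); the condition here is per row

Fix: Replace HAVING with WHERE since the condition applies to individual rows

Corrected query:
SELECT id, name, salary FROM employees WHERE salary > 90951

Result:
id | name  | salary
---+-------+-------
3  | Jack  | 139096
5  | Grace | 118785
6  | Alice | 137751
7  | Bob   | 145562
8  | Dave  | 174645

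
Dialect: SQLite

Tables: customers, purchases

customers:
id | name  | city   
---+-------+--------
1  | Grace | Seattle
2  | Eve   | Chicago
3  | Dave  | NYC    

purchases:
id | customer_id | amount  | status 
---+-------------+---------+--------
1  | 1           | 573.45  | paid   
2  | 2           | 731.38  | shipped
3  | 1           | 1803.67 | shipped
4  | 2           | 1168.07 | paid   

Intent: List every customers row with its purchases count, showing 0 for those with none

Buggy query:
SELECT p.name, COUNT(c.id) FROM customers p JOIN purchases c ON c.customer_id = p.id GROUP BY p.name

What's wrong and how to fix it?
Bug: An inner join excludes parents with zero children

Fix: Use LEFT JOIN so parents without children still appear (COUNT(c.id) gives 0)

Corrected query:
SELECT p.name, COUNT(c.id) FROM customers p LEFT JOIN purchases c ON c.customer_id = p.id GROUP BY p.name

Result:
name  | COUNT(c.id)
------+------------
Dave  | 0          
Eve   | 2          
Grace | 2          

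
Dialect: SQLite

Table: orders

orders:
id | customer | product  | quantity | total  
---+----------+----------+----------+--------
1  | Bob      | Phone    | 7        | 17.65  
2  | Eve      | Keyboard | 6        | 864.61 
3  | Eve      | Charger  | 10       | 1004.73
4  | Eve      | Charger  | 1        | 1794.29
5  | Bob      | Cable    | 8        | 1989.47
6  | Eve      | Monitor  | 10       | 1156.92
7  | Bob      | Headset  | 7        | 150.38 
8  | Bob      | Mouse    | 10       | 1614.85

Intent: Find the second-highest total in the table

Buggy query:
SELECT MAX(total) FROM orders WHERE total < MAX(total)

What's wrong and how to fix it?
Bug: MAX(total) on the right of the comparison is an aggregate-in-WHERE error

Fix: Put the inner MAX in a scalar subquery

Corrected query:
SELECT MAX(total) FROM orders WHERE total < (SELECT MAX(total) FROM orders)

Result:
MAX(total)
----------
1794.29   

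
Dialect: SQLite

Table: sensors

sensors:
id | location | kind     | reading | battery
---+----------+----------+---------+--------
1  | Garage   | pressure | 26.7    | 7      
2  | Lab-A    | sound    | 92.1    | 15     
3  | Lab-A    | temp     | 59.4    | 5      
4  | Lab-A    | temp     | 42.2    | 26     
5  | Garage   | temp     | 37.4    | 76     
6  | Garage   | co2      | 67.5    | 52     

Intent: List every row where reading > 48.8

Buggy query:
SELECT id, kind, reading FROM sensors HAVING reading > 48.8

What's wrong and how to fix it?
Bug: HAVING filters the output of aggregation, but this query has no GROUP BY and no aggregate functions, so SQLite rejects it (HAVING clause on a non-aggregate query); the condition here is per row

Fix: Replace HAVING with WHERE since the condition applies to individual rows

Corrected query:
SELECT id, kind, reading FROM sensors WHERE reading > 48.8

Result:
id | kind  | reading
---+-------+--------
2  | sound | 92.1   
3  | temp  | 59.4   
6  | co2   | 67.5   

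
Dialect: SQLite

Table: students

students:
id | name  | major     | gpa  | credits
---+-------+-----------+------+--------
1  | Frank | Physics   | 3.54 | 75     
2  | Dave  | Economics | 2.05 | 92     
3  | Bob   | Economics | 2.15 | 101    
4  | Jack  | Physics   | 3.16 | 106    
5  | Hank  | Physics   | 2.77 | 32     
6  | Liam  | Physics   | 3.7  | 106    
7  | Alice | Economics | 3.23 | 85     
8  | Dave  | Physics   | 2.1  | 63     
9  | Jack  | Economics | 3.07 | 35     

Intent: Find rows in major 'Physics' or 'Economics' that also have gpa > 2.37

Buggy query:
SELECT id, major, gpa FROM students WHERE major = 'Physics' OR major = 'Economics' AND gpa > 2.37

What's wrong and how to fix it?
Bug: Without parentheses, AND is evaluated before OR, so the gpa filter only applies to the 'Economics' branch

Fix: Add parentheses around the OR so the AND applies to both alternatives

Corrected query:
SELECT id, major, gpa FROM students WHERE (major = 'Physics' OR major = 'Economics') AND gpa > 2.37

Result:
id | major     | gpa 
---+-----------+-----
1  | Physics   | 3.54
4  | Physics   | 3.16
5  | Physics   | 2.77
6  | Physics   | 3.7 
7  | Economics | 3.23
9  | Economics | 3.07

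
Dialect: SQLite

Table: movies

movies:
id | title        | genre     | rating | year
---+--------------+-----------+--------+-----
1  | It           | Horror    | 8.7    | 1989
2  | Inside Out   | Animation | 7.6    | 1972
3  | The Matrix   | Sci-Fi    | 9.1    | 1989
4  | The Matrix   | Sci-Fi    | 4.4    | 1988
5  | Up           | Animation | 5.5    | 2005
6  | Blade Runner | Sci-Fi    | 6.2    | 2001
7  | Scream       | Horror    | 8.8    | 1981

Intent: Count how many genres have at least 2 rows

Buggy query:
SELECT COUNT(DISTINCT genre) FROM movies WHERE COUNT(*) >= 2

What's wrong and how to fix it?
Bug: COUNT(*) cannot appear in WHERE; the per-group count doesn't exist yet

Fix: Group first with HAVING COUNT(*) >= 2, then COUNT the resulting groups

Corrected query:
SELECT COUNT(*) FROM (SELECT genre FROM movies GROUP BY genre HAVING COUNT(*) >= 2)

Result:
COUNT(*)
--------
3       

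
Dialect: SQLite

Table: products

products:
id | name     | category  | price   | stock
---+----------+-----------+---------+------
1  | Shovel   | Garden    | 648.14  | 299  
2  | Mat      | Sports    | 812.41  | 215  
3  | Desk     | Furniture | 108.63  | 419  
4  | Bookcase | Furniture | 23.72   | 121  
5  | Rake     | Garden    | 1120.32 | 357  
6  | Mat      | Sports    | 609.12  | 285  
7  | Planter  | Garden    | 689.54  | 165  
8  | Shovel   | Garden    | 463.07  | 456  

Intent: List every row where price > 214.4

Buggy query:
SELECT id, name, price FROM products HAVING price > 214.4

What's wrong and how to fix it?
Bug: HAVING filters the output of aggregation, but this query has no GROUP BY and no aggregate functions, so SQLite rejects it (HAVING clause on a non-aggregate query); the condition here is per row

Fix: Replace HAVING with WHERE since the condition applies to individual rows

Corrected query:
SELECT id, name, price FROM products WHERE price > 214.4

Result:
id | name    | price  
---+---------+--------
1  | Shovel  | 648.14 
2  | Mat     | 812.41 
5  | Rake    | 1120.32
6  | Mat     | 609.12 
7  | Planter | 689.54 
8  | Shovel  | 463.07 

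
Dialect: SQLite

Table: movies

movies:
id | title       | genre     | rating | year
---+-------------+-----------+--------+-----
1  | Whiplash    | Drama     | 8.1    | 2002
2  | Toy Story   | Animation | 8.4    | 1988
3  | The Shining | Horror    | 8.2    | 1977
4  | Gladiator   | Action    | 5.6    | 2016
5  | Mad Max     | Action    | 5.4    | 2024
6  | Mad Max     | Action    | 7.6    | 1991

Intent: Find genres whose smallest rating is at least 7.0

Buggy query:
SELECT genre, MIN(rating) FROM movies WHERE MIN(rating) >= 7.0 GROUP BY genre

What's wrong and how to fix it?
Bug: MIN() in WHERE is a misuse of aggregate

Fix: Replace WHERE with HAVING after the GROUP BY

Corrected query:
SELECT genre, MIN(rating) FROM movies GROUP BY genre HAVING MIN(rating) >= 7.0

Result:
genre     | MIN(rating)
----------+------------
Animation | 8.4        
Drama     | 8.1        
Horror    | 8.2        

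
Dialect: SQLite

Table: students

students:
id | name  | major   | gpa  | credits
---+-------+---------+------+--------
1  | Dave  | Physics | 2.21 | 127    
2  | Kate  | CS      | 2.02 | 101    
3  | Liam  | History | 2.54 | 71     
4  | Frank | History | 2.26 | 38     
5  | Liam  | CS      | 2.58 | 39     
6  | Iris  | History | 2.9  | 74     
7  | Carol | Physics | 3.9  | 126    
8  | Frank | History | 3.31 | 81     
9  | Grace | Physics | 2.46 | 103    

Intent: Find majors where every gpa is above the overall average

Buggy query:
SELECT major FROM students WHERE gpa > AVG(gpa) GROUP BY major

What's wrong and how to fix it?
Bug: WHERE evaluates per row before aggregation, so AVG() is unavailable

Fix: Compute the overall average in a scalar subquery and compare each group's MIN against it in HAVING

Corrected query:
SELECT major FROM students GROUP BY major HAVING MIN(gpa) > (SELECT AVG(gpa) FROM students)

Result:
(no rows)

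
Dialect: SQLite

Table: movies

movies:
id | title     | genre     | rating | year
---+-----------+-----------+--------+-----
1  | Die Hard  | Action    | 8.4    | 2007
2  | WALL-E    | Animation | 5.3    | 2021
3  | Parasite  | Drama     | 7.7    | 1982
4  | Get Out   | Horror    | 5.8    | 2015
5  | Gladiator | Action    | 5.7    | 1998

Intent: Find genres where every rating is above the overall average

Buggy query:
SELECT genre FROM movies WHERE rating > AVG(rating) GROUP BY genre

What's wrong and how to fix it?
Bug: AVG() is an aggregate; it can't sit directly in WHERE

Fix: Use a subquery for AVG and a HAVING MIN(...) filter so the condition holds for every row in the group

Corrected query:
SELECT genre FROM movies GROUP BY genre HAVING MIN(rating) > (SELECT AVG(rating) FROM movies)

Result:
genre
-----
Drama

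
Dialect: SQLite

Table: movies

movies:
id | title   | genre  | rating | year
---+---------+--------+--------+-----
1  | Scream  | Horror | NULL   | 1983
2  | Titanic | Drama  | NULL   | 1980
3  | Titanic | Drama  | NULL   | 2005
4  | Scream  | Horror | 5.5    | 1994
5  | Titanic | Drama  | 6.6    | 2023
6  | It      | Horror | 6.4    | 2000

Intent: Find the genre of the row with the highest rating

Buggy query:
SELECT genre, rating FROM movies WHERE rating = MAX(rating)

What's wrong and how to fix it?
Bug: MAX(rating) is an aggregate and cannot be used directly in WHERE

Fix: Wrap MAX in a scalar subquery so WHERE compares against a single value

Corrected query:
SELECT genre, rating FROM movies WHERE rating = (SELECT MAX(rating) FROM movies)

Result:
genre | rating
------+-------
Drama | 6.6   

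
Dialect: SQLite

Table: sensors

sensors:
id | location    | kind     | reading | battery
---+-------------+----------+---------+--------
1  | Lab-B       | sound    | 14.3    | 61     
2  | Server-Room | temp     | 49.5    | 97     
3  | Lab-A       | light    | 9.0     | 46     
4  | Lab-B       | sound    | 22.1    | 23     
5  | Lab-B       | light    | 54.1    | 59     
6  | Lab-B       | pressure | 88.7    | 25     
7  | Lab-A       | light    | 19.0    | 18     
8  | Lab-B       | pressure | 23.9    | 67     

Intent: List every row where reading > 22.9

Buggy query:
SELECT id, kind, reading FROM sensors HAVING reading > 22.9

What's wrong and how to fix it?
Bug: HAVING filters the output of aggregation, but this query has no GROUP BY and no aggregate functions, so SQLite rejects it (HAVING clause on a non-aggregate query); the condition here is per row

Fix: Use WHERE for row-level filtering

Corrected query:
SELECT id, kind, reading FROM sensors WHERE reading > 22.9

Result:
id | kind     | reading
---+----------+--------
2  | temp     | 49.5   
5  | light    | 54.1   
6  | pressure | 88.7   
8  | pressure | 23.9   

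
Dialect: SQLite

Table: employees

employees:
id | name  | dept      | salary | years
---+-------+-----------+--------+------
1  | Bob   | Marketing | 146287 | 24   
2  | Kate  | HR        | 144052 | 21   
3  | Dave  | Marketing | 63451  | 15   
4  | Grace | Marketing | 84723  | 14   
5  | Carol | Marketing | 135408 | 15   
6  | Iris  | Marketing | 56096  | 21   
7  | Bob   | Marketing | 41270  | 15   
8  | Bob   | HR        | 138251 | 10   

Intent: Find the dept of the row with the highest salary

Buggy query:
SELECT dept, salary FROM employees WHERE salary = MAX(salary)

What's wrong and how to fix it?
Bug: MAX(salary) is an aggregate and cannot be used directly in WHERE

Fix: Use a subquery: WHERE salary = (SELECT MAX(salary) FROM employees)

Corrected query:
SELECT dept, salary FROM employees WHERE salary = (SELECT MAX(salary) FROM employees)

Result:
dept      | salary
----------+-------
Marketing | 146287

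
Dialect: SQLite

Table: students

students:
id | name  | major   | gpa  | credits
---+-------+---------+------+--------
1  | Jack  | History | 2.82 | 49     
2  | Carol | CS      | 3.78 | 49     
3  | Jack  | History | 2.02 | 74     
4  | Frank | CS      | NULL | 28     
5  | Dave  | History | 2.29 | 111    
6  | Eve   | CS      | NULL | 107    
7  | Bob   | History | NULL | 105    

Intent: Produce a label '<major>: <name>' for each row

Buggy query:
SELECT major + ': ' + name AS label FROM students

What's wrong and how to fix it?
Bug: SQLite uses || for string concatenation; + coerces text to numbers (yielding 0)

Fix: Replace + with || to concatenate text

Corrected query:
SELECT major || ': ' || name AS label FROM students

Result:
label        
-------------
History: Jack
CS: Carol    
History: Jack
CS: Frank    
History: Dave
CS: Eve      
History: Bob 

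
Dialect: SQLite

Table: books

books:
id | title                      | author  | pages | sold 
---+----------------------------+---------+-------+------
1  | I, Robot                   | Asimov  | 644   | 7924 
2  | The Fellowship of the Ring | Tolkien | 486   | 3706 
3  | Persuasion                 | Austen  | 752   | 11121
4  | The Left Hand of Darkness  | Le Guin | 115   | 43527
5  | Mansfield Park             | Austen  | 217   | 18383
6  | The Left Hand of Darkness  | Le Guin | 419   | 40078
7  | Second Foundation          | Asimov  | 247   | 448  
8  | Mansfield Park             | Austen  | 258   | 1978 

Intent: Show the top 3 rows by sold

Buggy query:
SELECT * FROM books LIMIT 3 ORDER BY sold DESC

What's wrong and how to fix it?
Bug: ORDER BY cannot follow LIMIT; LIMIT is the final clause

Fix: Swap the clauses: ORDER BY first, then LIMIT

Corrected query:
SELECT * FROM books ORDER BY sold DESC LIMIT 3

Result:
id | title                     | author  | pages | sold 
---+---------------------------+---------+-------+------
4  | The Left Hand of Darkness | Le Guin | 115   | 43527
6  | The Left Hand of Darkness | Le Guin | 419   | 40078
5  | Mansfield Park            | Austen  | 217   | 18383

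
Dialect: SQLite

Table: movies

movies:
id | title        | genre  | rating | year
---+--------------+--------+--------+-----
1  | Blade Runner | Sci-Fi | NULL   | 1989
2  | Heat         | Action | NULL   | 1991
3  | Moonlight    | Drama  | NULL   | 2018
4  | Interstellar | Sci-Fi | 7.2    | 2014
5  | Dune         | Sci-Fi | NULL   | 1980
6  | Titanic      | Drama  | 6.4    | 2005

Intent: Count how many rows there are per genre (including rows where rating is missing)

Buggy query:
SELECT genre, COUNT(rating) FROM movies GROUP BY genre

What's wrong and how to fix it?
Bug: COUNT(column) counts non-NULL values only; rows with NULL rating aren't counted

Fix: Replace COUNT(rating) with COUNT(*)

Corrected query:
SELECT genre, COUNT(*) FROM movies GROUP BY genre

Result:
genre  | COUNT(*)
-------+---------
Action | 1       
Drama  | 2       
Sci-Fi | 3       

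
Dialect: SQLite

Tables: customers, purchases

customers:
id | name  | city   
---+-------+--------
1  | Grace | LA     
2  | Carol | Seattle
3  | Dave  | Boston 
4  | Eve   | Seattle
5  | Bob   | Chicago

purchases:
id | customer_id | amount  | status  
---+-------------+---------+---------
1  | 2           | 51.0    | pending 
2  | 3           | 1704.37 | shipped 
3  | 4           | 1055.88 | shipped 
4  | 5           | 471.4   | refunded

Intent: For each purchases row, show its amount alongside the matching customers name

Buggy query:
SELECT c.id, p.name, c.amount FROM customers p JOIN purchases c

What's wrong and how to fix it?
Bug: Missing join condition: each purchases row is matched to all customers rows instead of just its own

Fix: Specify the join condition linking the foreign key to the parent id

Corrected query:
SELECT c.id, p.name, c.amount FROM customers p JOIN purchases c ON c.customer_id = p.id

Result:
id | name  | amount 
---+-------+--------
1  | Carol | 51     
2  | Dave  | 1704.37
3  | Eve   | 1055.88
4  | Bob   | 471.4  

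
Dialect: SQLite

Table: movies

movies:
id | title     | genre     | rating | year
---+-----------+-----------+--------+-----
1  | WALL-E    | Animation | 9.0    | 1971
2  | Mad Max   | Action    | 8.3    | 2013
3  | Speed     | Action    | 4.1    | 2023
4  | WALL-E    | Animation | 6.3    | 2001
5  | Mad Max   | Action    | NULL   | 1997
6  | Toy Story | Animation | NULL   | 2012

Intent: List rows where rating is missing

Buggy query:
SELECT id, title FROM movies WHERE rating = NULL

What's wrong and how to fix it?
Bug: '= NULL' is always unknown in SQL three-valued logic, so no rows match

Fix: Use IS NULL to test for NULL

Corrected query:
SELECT id, title FROM movies WHERE rating IS NULL

Result:
id | title    
---+----------
5  | Mad Max  
6  | Toy Story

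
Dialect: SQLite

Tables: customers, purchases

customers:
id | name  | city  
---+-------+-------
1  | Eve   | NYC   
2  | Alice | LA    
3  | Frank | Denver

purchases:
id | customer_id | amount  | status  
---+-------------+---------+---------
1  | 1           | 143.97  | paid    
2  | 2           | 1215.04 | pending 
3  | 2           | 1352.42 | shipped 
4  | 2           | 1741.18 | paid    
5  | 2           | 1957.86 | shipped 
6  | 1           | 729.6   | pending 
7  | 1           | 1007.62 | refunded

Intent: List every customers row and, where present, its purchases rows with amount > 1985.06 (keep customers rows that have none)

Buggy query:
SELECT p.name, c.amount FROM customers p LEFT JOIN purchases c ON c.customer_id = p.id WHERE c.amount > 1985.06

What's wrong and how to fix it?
Bug: A WHERE condition on the right-hand table after LEFT JOIN drops unmatched parents

Fix: Put 'c.amount > 1985.06' in the JOIN's ON clause instead of WHERE

Corrected query:
SELECT p.name, c.amount FROM customers p LEFT JOIN purchases c ON c.customer_id = p.id AND c.amount > 1985.06

Result:
name  | amount
------+-------
Eve   | NULL  
Alice | NULL  
Frank | NULL  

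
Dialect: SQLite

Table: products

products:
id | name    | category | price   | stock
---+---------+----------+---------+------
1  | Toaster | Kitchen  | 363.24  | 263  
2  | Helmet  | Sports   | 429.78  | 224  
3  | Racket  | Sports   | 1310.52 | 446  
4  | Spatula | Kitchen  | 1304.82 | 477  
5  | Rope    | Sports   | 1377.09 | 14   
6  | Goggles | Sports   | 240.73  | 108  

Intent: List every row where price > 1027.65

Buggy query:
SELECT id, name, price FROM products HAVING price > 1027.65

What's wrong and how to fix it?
Bug: HAVING filters the output of aggregation, but this query has no GROUP BY and no aggregate functions, so SQLite rejects it (HAVING clause on a non-aggregate query); the condition here is per row

Fix: Replace HAVING with WHERE since the condition applies to individual rows

Corrected query:
SELECT id, name, price FROM products WHERE price > 1027.65

Result:
id | name    | price  
---+---------+--------
3  | Racket  | 1310.52
4  | Spatula | 1304.82
5  | Rope    | 1377.09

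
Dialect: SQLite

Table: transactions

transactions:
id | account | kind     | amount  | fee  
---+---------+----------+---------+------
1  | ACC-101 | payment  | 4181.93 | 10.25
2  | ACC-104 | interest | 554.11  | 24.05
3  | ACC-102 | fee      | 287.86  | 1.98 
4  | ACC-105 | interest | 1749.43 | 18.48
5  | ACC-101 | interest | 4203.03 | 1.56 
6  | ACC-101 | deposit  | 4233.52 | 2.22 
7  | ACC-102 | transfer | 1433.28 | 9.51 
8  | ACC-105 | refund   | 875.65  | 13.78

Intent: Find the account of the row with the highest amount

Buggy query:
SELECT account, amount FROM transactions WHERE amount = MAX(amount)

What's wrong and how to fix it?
Bug: MAX(amount) is an aggregate and cannot be used directly in WHERE

Fix: Use a subquery: WHERE amount = (SELECT MAX(amount) FROM transactions)

Corrected query:
SELECT account, amount FROM transactions WHERE amount = (SELECT MAX(amount) FROM transactions)

Result:
account | amount 
--------+--------
ACC-101 | 4233.52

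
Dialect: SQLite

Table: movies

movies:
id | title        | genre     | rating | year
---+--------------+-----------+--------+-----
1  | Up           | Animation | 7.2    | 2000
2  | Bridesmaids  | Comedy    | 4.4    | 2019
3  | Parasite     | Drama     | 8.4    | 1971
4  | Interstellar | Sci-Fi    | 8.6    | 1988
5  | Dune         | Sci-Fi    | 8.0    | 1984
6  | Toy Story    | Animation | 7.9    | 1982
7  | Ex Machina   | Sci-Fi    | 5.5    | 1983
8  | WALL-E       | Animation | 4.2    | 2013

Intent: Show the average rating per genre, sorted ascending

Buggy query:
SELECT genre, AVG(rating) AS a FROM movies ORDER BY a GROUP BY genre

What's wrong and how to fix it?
Bug: ORDER BY appears before GROUP BY; SQL clause order requires GROUP BY first

Fix: Move ORDER BY to the end, after GROUP BY

Corrected query:
SELECT genre, AVG(rating) AS a FROM movies GROUP BY genre ORDER BY a

Result:
genre     | a       
----------+---------
Comedy    | 4.4     
Animation | 6.433333
Sci-Fi    | 7.366667
Drama     | 8.4     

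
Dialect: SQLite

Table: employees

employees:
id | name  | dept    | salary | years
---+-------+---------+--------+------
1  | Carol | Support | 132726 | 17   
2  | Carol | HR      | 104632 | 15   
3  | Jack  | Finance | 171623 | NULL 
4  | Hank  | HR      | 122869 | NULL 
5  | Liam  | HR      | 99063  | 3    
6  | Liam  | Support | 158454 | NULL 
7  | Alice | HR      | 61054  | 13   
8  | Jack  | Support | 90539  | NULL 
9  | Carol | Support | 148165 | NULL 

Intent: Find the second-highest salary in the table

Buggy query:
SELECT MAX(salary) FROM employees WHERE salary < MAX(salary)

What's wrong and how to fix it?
Bug: MAX(salary) on the right of the comparison is an aggregate-in-WHERE error

Fix: Compute the overall MAX in a subquery, then take MAX of rows below it

Corrected query:
SELECT MAX(salary) FROM employees WHERE salary < (SELECT MAX(salary) FROM employees)

Result:
MAX(salary)
-----------
158454     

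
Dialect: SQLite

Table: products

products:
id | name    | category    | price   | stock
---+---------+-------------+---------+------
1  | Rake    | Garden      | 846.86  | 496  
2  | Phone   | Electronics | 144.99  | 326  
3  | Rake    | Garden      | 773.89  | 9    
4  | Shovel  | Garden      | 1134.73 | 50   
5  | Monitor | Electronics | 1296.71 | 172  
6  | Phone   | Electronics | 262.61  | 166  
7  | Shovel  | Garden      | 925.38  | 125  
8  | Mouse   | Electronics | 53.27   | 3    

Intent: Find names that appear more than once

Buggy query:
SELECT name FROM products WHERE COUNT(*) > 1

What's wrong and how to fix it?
Bug: WHERE can't reference COUNT(*); aggregates are computed after WHERE

Fix: GROUP BY name, then filter groups with HAVING COUNT(*) > 1

Corrected query:
SELECT name FROM products GROUP BY name HAVING COUNT(*) > 1

Result:
name  
------
Phone 
Rake  
Shovel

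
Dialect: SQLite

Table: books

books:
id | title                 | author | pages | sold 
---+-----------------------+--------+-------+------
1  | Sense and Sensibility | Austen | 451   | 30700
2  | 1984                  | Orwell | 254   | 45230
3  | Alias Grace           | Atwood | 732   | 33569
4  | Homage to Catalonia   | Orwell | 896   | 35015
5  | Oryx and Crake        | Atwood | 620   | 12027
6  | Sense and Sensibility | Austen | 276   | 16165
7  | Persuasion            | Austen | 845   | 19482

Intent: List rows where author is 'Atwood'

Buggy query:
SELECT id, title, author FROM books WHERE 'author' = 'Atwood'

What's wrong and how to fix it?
Bug: Single quotes denote string literals in SQL; the column name is being compared as a constant string

Fix: Remove the quotes around the column name (or use double quotes for an identifier)

Corrected query:
SELECT id, title, author FROM books WHERE author = 'Atwood'

Result:
id | title          | author
---+----------------+-------
3  | Alias Grace    | Atwood
5  | Oryx and Crake | Atwood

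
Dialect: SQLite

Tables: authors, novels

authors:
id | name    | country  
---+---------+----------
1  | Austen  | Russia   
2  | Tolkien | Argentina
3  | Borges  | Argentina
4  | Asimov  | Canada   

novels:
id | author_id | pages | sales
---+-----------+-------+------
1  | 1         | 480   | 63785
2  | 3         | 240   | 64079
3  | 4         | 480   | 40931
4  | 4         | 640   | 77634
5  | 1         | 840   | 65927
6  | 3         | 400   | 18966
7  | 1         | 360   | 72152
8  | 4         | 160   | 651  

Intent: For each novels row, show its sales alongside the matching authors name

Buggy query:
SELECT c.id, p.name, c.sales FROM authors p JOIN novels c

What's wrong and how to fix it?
Bug: JOIN with no ON clause produces a cartesian product; every novels row pairs with every authors row

Fix: Add ON c.author_id = p.id to the JOIN

Corrected query:
SELECT c.id, p.name, c.sales FROM authors p JOIN novels c ON c.author_id = p.id

Result:
id | name   | sales
---+--------+------
1  | Austen | 63785
2  | Borges | 64079
3  | Asimov | 40931
4  | Asimov | 77634
5  | Austen | 65927
6  | Borges | 18966
7  | Austen | 72152
8  | Asimov | 651  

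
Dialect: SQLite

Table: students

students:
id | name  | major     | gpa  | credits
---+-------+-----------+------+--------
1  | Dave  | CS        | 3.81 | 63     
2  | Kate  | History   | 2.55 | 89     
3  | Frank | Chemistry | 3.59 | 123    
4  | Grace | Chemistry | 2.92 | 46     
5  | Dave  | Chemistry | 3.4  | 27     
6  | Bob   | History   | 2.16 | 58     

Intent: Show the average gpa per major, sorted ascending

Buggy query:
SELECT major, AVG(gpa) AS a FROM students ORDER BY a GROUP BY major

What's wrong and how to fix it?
Bug: ORDER BY appears before GROUP BY; SQL clause order requires GROUP BY first

Fix: Reorder: SELECT … FROM … GROUP BY … ORDER BY …

Corrected query:
SELECT major, AVG(gpa) AS a FROM students GROUP BY major ORDER BY a

Result:
major     | a       
----------+---------
History   | 2.355   
Chemistry | 3.303333
CS        | 3.81    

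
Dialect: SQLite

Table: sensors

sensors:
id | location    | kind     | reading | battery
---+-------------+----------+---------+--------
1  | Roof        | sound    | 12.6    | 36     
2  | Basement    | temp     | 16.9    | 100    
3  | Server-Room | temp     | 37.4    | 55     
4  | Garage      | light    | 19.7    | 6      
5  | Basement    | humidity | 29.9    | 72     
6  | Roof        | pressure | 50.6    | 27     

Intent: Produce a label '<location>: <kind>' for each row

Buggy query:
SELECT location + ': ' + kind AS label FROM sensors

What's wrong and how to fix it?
Bug: '+' is numeric addition; on text columns SQLite converts them to 0 instead of concatenating

Fix: Replace + with || to concatenate text

Corrected query:
SELECT location || ': ' || kind AS label FROM sensors

Result:
label             
------------------
Roof: sound       
Basement: temp    
Server-Room: temp 
Garage: light     
Basement: humidity
Roof: pressure    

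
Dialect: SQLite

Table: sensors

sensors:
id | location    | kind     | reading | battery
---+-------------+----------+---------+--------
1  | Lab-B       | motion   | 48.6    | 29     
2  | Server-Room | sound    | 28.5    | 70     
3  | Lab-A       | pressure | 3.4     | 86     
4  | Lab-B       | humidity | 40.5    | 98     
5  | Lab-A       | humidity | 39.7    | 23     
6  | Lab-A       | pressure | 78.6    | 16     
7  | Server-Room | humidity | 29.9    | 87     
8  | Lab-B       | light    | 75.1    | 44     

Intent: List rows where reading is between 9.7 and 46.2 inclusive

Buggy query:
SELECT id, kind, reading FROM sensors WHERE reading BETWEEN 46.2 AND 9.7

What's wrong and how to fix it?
Bug: The bounds are reversed; BETWEEN a AND b requires a <= b to match anything

Fix: Write BETWEEN 9.7 AND 46.2

Corrected query:
SELECT id, kind, reading FROM sensors WHERE reading BETWEEN 9.7 AND 46.2

Result:
id | kind     | reading
---+----------+--------
2  | sound    | 28.5   
4  | humidity | 40.5   
5  | humidity | 39.7   
7  | humidity | 29.9   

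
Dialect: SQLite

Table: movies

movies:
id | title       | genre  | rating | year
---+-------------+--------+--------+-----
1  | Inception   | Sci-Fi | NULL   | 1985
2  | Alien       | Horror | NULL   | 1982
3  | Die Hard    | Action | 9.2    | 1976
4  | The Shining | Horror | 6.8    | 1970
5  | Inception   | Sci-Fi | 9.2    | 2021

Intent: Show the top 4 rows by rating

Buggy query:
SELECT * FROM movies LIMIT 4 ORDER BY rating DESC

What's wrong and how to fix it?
Bug: ORDER BY cannot follow LIMIT; LIMIT is the final clause

Fix: Swap the clauses: ORDER BY first, then LIMIT

Corrected query:
SELECT * FROM movies ORDER BY rating DESC LIMIT 4

Result:
id | title       | genre  | rating | year
---+-------------+--------+--------+-----
3  | Die Hard    | Action | 9.2    | 1976
5  | Inception   | Sci-Fi | 9.2    | 2021
4  | The Shining | Horror | 6.8    | 1970
1  | Inception   | Sci-Fi | NULL   | 1985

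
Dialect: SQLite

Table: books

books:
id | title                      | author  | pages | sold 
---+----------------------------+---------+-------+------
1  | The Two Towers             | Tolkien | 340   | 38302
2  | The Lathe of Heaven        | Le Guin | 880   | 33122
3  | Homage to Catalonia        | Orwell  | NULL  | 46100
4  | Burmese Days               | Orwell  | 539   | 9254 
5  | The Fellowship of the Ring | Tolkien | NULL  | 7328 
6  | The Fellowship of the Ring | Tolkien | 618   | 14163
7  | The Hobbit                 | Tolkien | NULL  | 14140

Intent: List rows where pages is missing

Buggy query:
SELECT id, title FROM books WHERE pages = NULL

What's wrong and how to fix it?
Bug: '= NULL' is always unknown in SQL three-valued logic, so no rows match

Fix: Use IS NULL to test for NULL

Corrected query:
SELECT id, title FROM books WHERE pages IS NULL

Result:
id | title                     
---+---------------------------
3  | Homage to Catalonia       
5  | The Fellowship of the Ring
7  | The Hobbit                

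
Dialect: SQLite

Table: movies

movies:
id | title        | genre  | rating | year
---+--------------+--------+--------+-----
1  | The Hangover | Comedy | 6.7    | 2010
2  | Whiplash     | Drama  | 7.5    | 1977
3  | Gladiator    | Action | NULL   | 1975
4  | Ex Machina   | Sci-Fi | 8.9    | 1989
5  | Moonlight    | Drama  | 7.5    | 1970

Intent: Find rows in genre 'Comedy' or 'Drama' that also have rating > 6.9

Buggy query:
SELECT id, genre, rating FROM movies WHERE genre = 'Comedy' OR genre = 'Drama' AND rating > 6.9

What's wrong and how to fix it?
Bug: AND binds tighter than OR, so this parses as genre = 'Comedy' OR (genre = 'Drama' AND rating > 6.9)

Fix: Group the OR with parentheses (or use IN), then AND the threshold

Corrected query:
SELECT id, genre, rating FROM movies WHERE (genre = 'Comedy' OR genre = 'Drama') AND rating > 6.9

Result:
id | genre | rating
---+-------+-------
2  | Drama | 7.5   
5  | Drama | 7.5   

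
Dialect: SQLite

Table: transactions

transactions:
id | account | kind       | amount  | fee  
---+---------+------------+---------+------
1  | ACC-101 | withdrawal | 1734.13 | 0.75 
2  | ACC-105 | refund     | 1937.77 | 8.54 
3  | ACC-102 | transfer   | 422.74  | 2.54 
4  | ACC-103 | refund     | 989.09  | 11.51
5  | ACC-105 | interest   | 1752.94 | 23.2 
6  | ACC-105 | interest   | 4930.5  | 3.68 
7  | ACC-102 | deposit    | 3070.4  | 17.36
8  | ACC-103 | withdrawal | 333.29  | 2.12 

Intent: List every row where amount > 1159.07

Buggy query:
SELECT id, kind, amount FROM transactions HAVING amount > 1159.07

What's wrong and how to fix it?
Bug: This is a non-aggregate query (no GROUP BY, no aggregates), so in SQLite the HAVING clause is invalid here; a row-level condition belongs in WHERE

Fix: Replace HAVING with WHERE since the condition applies to individual rows

Corrected query:
SELECT id, kind, amount FROM transactions WHERE amount > 1159.07

Result:
id | kind       | amount 
---+------------+--------
1  | withdrawal | 1734.13
2  | refund     | 1937.77
5  | interest   | 1752.94
6  | interest   | 4930.5 
7  | deposit    | 3070.4 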